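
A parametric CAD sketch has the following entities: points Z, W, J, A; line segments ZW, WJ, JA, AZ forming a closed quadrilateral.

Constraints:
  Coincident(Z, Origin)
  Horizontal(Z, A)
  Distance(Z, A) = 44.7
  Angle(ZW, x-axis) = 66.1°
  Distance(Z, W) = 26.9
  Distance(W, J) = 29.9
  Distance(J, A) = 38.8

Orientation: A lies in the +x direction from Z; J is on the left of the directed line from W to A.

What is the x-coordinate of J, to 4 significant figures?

37.56

Checks: |WJ| = 29.90 ✓; |JA| = 38.80 ✓.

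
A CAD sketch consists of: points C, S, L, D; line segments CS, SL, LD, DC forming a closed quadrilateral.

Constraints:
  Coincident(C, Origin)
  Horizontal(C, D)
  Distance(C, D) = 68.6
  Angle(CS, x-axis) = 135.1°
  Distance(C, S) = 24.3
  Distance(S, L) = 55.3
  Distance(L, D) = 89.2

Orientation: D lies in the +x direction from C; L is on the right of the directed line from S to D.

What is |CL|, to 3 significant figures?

39.8

Checks: |SL| = 55.30 ✓; |LD| = 89.20 ✓.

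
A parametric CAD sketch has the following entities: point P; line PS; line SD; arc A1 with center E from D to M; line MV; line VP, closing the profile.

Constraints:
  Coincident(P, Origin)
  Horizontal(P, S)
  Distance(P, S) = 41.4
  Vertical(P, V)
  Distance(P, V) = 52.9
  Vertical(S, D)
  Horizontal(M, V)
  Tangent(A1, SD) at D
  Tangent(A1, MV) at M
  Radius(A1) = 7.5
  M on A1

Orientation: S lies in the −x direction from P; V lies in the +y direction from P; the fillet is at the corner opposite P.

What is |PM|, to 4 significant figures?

62.83

P is at the origin; P and S share the same y with |PS| = 41.4 and S on the −x side, so S = (-41.40, 0.000). PV is vertical with |PV| = 52.9 and V on the +y side, so V = (0.000, 52.90). The virtual corner opposite P is at (-41.40, 52.90). The tangent condition forces ED to be normal to SD and the tangent condition forces EM to be normal to MV, with radius 7.5, so the center E sits 7.5 in from both sides at E = (-33.90, 45.40). That places the tangent points at D = (-41.40, 45.40) on SD and M = (-33.90, 52.90) on MV. Then |PM| = |M − P| = 62.83.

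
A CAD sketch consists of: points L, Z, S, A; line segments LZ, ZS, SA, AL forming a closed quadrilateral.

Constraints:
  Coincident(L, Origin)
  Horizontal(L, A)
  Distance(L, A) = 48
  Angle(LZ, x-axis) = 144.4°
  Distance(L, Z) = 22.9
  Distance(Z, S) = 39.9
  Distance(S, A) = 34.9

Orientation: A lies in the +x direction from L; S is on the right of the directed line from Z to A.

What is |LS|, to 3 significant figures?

17.0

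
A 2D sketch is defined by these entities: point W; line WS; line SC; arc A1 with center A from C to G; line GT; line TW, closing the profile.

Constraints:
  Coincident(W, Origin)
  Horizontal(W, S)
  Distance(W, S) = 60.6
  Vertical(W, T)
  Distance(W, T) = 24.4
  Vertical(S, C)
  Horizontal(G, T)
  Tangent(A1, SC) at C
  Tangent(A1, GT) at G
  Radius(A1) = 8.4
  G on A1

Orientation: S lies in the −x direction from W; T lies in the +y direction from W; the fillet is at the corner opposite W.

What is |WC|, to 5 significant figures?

62.677

W is at the origin; W and S share the same y with |WS| = 60.6 and S on the −x side, so S = (-60.600, 0.0000). WT is vertical with |WT| = 24.4 and T on the +y side, so T = (0.0000, 24.400). The virtual corner opposite W is at (-60.600, 24.400). A1 meets SC tangentially, so AC is at right angles to SC and the tangent condition forces AG to be normal to GT, with radius 8.4, so the center A sits 8.4 in from both sides at A = (-52.200, 16.000). That places the tangent points at C = (-60.600, 16.000) on SC and G = (-52.200, 24.400) on GT. Then |WC| = |C − W| = 62.677.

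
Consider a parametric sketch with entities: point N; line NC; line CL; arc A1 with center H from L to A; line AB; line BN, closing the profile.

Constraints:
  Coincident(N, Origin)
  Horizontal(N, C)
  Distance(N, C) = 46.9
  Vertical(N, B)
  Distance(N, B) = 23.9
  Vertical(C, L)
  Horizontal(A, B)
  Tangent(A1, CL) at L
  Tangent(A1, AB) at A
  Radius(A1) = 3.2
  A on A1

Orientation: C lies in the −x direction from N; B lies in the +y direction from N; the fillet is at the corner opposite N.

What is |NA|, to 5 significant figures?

49.809

N is at the origin; NC is horizontal with |NC| = 46.9 and C on the −x side, so C = (-46.900, 0.0000). NB is vertical with |NB| = 23.9 and B on the +y side, so B = (0.0000, 23.900). The virtual corner opposite N is at (-46.900, 23.900). Since A1 is tangent to CL there, HL ⟂ CL and A1 meets AB tangentially, so HA is at right angles to AB, with radius 3.2, so the center H sits 3.2 in from both sides at H = (-43.700, 20.700). That places the tangent points at L = (-46.900, 20.700) on CL and A = (-43.700, 23.900) on AB. Then |NA| = |A − N| = 49.809.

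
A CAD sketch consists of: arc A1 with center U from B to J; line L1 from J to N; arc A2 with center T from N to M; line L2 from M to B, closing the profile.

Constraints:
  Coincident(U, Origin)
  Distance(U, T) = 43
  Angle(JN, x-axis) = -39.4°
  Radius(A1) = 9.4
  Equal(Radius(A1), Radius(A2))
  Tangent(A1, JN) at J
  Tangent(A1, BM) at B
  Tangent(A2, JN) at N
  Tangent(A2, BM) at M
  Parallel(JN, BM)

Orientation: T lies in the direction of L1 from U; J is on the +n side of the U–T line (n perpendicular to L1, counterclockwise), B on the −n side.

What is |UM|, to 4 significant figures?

44.02

Tangency of A1 to both parallel lines with radius 9.4 puts J and B at U ± 9.4·n: J = (5.966, 7.264), B = (-5.966, -7.264). Equal radii place N and M the same way about T: N = T + 9.4·n = (39.19, -20.03), M = T − 9.4·n = (27.26, -34.56). Then |UM| = |M − U| = 44.02.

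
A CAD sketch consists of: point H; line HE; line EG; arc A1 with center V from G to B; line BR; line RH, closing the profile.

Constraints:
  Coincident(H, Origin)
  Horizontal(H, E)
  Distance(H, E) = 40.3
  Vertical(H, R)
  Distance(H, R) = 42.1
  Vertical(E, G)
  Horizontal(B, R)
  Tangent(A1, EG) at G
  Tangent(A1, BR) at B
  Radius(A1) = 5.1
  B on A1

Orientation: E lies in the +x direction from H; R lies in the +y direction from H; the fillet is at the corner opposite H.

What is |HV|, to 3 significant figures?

51.1

H is at the origin; H and E share the same y with |HE| = 40.3 and E on the +x side, so E = (40.3, 0.00). H and R share the same x with |HR| = 42.1 and R on the +y side, so R = (0.00, 42.1). The virtual corner opposite H is at (40.3, 42.1). The tangent condition forces VG to be normal to EG and tangency of A1 to BR means the radius VB is perpendicular to BR, with radius 5.1, so the center V sits 5.1 in from both sides at V = (35.2, 37.0). Then |HV| = |V − H| = 51.1.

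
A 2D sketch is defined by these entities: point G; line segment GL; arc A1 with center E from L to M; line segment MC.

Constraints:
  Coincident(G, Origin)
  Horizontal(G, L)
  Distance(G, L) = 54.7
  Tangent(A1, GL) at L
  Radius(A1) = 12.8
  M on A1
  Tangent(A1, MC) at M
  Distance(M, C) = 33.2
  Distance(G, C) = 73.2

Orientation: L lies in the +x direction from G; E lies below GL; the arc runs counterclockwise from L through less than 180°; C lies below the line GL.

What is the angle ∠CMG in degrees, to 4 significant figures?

133.7°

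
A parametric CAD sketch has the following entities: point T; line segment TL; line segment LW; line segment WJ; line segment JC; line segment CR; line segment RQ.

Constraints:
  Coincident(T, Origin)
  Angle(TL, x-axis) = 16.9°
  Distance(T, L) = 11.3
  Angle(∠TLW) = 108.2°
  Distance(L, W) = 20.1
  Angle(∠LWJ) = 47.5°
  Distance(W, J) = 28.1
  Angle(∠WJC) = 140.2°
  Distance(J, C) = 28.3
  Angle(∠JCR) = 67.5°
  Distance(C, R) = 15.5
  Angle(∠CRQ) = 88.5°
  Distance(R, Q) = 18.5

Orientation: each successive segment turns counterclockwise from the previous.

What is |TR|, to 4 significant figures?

19.48

∠WJC = 140.2° gives JC at -99.00° from the x-axis; with |JC| = 28.3, C = (-14.30, -23.08). ∠JCR = 67.5° gives CR at 13.50° from the x-axis; with |CR| = 15.5, R = (0.7698, -19.46). Then |TR| = |R − T| = 19.48.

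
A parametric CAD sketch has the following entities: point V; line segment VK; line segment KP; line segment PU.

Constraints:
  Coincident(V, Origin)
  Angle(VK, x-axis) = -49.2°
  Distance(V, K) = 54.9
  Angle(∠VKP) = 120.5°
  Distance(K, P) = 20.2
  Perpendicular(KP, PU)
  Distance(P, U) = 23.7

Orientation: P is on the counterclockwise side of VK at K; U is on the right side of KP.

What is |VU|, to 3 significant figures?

85.7

V is at the origin; VK runs at -49.2° with length 54.9, so K = 54.9·(cos -49.2°, sin -49.2°) = (35.9, -41.6). ∠VKP = 120.5°, so KP runs at -49.2° + (180° − 120.5°) = 10.3° from the x-axis; with |KP| = 20.2, P = K + 20.2·(cos 10.3°, sin 10.3°) = (55.7, -37.9). KP is perpendicular to PU; with |PU| = 23.7 on the right of KP, U = P + 23.7·(0.179, -0.984) = (60.0, -61.3). Then |VU| = |U − V| = 85.7.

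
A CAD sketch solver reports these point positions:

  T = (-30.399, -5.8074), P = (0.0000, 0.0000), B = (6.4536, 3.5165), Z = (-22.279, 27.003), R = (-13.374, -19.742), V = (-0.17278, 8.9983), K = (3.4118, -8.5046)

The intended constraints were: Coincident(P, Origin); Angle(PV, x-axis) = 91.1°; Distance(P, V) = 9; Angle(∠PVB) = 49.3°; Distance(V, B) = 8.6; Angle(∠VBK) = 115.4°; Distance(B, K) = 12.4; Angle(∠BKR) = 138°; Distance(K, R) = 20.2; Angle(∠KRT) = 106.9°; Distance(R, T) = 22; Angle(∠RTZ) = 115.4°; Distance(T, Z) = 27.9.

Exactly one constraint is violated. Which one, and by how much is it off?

Distance(T, Z) = 27.9 — off by 5.90.

P = (0.00, 0.00) ✓; PV at 91.10° ✓; |PV| = 9.000 ✓; ∠PVB = 49.30° ✓; |VB| = 8.600 ✓; ∠VBK = 115.4° ✓; |BK| = 12.40 ✓; ∠BKR = 138.0° ✓; |KR| = 20.20 ✓; ∠KRT = 106.9° ✓; |RT| = 22.00 ✓; ∠RTZ = 115.4° ✓; |TZ| = 33.80 ✗.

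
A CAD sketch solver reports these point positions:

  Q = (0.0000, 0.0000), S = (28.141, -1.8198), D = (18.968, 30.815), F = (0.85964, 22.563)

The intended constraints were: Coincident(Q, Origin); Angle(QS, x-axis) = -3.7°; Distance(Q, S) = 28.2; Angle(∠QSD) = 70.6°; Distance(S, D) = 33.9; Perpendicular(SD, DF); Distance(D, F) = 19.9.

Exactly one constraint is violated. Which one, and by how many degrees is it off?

Perpendicular(SD, DF) — off by 8.80°.

Q = (0.00, 0.00) ✓; QS at -3.700° ✓; |QS| = 28.20 ✓; ∠QSD = 70.60° ✓; |SD| = 33.90 ✓; ∠(SD, DF) = 98.80° ✗; |DF| = 19.90 ✓.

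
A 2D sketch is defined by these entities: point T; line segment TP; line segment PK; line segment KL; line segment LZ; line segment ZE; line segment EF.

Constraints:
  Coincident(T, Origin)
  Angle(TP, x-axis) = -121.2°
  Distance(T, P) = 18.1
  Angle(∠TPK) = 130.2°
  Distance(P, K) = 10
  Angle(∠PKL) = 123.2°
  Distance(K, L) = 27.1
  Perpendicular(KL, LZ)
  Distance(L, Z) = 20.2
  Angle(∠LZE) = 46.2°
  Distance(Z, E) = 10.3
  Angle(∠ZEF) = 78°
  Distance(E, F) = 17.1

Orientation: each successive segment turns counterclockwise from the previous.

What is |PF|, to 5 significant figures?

39.590

∠LZE = 46.2° gives ZE at -150.80° from the x-axis; with |ZE| = 10.3, E = (16.139, -17.268). ∠ZEF = 78.0° gives EF at -48.800° from the x-axis; with |EF| = 17.1, F = (27.403, -30.134). Then |PF| = |F − P| = 39.590.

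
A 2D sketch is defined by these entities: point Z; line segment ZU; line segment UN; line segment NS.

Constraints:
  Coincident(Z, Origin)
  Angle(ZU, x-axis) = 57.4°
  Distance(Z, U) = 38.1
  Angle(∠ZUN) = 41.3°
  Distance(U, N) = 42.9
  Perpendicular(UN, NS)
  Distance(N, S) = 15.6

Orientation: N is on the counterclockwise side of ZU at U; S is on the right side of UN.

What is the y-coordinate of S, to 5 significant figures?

35.189

∠ZUN = 41.3°, so UN runs at 57.4° + (180° − 41.3°) = 196.10° from the x-axis; with |UN| = 42.9, N = U + 42.9·(cos 196.10°, sin 196.10°) = (-20.690, 20.201). UN ⟂ NS; with |NS| = 15.6 on the right of UN, S = N + 15.6·(-0.27731, 0.96078) = (-25.016, 35.189). So S.y = 35.189.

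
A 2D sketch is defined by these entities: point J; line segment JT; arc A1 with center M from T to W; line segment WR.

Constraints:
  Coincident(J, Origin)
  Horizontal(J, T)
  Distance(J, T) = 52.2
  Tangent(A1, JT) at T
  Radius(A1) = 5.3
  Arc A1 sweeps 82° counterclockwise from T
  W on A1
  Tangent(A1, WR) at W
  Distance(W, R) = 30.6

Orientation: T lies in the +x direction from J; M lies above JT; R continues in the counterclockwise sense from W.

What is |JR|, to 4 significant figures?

70.88

J is at the origin; J and T share the same y with |JT| = 52.2 and T on the +x side, so T = (52.20, 0.000). The tangent condition forces MT to be normal to JT, so M = T + (0, 5.3) = (52.20, 5.300). On A1, T sits at bearing -90° from M; an 82° counterclockwise sweep puts W at bearing -8°, so W = M + 5.3·(cos -8°, sin -8°) = (57.45, 4.562). The tangent condition forces MW to be normal to WR, so WR runs along (−sin -8°, cos -8°); with |WR| = 30.6, R = (61.71, 34.86). Then |JR| = |R − J| = 70.88.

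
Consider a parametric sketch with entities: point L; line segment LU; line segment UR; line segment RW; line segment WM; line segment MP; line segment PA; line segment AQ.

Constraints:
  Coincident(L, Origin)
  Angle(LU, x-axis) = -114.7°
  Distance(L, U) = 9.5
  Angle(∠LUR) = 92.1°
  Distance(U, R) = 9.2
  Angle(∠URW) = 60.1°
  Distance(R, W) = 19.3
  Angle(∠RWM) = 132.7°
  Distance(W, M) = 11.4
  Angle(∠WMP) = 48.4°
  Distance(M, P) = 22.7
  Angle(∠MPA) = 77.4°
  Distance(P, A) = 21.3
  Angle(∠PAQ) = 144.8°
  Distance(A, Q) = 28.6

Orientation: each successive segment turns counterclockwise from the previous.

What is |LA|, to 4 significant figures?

16.21

∠WMP = 48.4° gives MP at -88.00° from the x-axis; with |MP| = 22.7, P = (-4.793, -8.927). ∠MPA = 77.4° gives PA at 14.60° from the x-axis; with |PA| = 21.3, A = (15.82, -3.558). Then |LA| = |A − L| = 16.21.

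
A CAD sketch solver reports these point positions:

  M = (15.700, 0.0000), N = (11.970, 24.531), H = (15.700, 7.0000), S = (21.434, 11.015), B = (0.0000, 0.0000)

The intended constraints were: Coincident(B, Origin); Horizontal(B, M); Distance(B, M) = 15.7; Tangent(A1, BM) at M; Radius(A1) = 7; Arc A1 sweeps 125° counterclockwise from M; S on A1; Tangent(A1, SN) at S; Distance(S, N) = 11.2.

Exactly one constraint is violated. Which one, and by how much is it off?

Distance(S, N) = 11.2 — off by 5.30.

B = (0.00, 0.00) ✓; B.y = 0.00, M.y = 0.00 ✓; |BM| = 15.70 ✓; ∠(HM, MB) = 90.00° ✓; |HM| = 7.000 ✓; bearing(H→S) − bearing(H→M) = 125.0° ✓; |HS| = 7.000 ✓; ∠(HS, SN) = 90.00° ✓; |SN| = 16.50 ✗.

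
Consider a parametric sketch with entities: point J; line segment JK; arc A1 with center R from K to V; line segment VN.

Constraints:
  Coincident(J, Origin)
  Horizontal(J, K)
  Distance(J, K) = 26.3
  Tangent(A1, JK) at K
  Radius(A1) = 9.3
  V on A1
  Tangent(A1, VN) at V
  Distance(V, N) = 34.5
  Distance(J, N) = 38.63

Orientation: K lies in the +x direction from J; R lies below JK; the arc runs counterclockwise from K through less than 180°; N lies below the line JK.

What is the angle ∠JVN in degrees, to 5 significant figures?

88.039°

Checks: |RV| = 9.300 ✓; ∠(RV, VN) = 90.00° ✓; |VN| = 34.50 ✓; |JN| = 38.63 ✓.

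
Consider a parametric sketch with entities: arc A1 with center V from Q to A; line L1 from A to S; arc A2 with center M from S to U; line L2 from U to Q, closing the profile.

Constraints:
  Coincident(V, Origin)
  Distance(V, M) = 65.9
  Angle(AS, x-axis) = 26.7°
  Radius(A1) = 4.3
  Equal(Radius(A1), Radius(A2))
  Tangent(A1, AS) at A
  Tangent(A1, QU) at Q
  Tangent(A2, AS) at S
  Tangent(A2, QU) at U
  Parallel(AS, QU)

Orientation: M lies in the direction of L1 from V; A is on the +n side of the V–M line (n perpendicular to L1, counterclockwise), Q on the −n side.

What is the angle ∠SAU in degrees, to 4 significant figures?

7.435°

The slot axis is L1's direction at 26.7°, so u = (cos 26.7°, sin 26.7°) = (0.8934, 0.4493) and n = (−sin 26.7°, cos 26.7°) = (-0.4493, 0.8934). V is at the origin and M lies 65.9 along u from V, so M = 65.9·u = (58.87, 29.61). Tangency of A1 to both parallel lines with radius 4.3 puts A and Q at V ± 4.3·n: A = (-1.932, 3.841), Q = (1.932, -3.841). Equal radii place S and U the same way about M: S = M + 4.3·n = (56.94, 33.45), U = M − 4.3·n = (60.81, 25.77). Then cos ∠SAU = AS·AU / (|AS||AU|), giving 7.435°.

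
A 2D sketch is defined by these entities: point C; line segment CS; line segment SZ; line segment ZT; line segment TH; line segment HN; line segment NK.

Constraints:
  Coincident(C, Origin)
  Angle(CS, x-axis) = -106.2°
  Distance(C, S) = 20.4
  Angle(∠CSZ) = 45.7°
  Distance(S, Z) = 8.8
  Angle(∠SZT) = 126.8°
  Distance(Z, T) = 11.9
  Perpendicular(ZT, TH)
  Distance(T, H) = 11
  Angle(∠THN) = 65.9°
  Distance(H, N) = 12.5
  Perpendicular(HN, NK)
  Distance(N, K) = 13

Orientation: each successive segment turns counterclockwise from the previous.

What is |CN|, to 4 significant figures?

14.54

C is at the origin; CS runs at -106.2° with length 20.4, so S = (-5.691, -19.59). ∠CSZ = 45.7° gives SZ at 28.10° from the x-axis; with |SZ| = 8.8, Z = (2.071, -15.45). ∠SZT = 126.8° gives ZT at 81.30° from the x-axis; with |ZT| = 11.9, T = (3.871, -3.682). ZT ⟂ TH, so TH runs at 171.3°; with |TH| = 11.0, H = (-7.002, -2.018). ∠THN = 65.9° gives HN at -74.60° from the x-axis; with |HN| = 12.5, N = (-3.683, -14.07). Then |CN| = |N − C| = 14.54.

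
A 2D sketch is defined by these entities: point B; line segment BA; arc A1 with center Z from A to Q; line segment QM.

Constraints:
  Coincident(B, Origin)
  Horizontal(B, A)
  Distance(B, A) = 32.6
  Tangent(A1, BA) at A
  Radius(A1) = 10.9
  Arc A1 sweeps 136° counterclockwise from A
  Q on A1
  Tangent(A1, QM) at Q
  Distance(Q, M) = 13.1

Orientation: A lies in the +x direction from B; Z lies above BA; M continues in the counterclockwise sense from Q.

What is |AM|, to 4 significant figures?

27.90

On A1, A sits at bearing -90° from Z; a 136° counterclockwise sweep puts Q at bearing 46°, so Q = Z + 10.9·(cos 46°, sin 46°) = (40.17, 18.74). A1 meets QM tangentially, so ZQ is at right angles to QM, so QM runs along (−sin 46°, cos 46°); with |QM| = 13.1, M = (30.75, 27.84). Then |AM| = |M − A| = 27.90.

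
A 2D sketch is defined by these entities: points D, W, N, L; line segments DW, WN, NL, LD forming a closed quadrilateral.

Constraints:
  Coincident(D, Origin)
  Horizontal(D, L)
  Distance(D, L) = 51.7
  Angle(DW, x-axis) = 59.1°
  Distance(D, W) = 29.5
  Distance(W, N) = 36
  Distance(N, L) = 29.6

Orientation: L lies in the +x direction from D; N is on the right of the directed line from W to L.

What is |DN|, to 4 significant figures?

25.61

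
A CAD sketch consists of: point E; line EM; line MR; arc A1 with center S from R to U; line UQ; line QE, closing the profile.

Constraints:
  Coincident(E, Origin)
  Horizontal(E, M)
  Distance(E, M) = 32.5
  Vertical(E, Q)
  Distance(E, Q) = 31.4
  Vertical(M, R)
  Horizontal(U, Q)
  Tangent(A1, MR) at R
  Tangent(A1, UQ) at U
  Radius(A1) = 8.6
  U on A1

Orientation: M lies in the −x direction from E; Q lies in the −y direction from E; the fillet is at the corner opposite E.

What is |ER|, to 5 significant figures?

39.700

The virtual corner opposite E is at (-32.500, -31.400). Since A1 is tangent to MR there, SR ⟂ MR and tangency of A1 to UQ means the radius SU is perpendicular to UQ, with radius 8.6, so the center S sits 8.6 in from both sides at S = (-23.900, -22.800). That places the tangent points at R = (-32.500, -22.800) on MR and U = (-23.900, -31.400) on UQ. Then |ER| = |R − E| = 39.700.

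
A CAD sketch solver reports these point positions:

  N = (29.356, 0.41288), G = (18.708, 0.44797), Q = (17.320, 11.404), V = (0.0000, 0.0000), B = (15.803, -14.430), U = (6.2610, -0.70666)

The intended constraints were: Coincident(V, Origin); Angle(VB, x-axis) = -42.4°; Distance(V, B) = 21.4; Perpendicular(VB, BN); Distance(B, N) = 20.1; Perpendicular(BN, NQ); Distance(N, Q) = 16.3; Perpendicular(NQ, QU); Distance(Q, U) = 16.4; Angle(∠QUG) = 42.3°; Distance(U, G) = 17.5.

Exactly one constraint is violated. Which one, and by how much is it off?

Distance(U, G) = 17.5 — off by 5.00.

V = (0.00, 0.00) ✓; VB at -42.40° ✓; |VB| = 21.40 ✓; ∠(VB, BN) = 90.00° ✓; |BN| = 20.10 ✓; ∠(BN, NQ) = 90.00° ✓; |NQ| = 16.30 ✓; ∠(NQ, QU) = 90.00° ✓; |QU| = 16.40 ✓; ∠QUG = 42.30° ✓; |UG| = 12.50 ✗.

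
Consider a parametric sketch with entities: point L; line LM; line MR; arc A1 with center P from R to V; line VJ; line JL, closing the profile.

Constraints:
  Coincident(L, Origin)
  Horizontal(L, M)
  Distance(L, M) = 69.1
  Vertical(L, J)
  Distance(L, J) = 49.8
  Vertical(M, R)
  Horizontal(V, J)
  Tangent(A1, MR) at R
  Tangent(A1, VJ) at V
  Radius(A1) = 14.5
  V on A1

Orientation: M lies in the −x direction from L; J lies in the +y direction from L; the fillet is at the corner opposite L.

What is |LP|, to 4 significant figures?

65.02

L and J share the same x with |LJ| = 49.8 and J on the +y side, so J = (0.000, 49.80). The virtual corner opposite L is at (-69.10, 49.80). Tangency of A1 to MR means the radius PR is perpendicular to MR and tangency of A1 to VJ means the radius PV is perpendicular to VJ, with radius 14.5, so the center P sits 14.5 in from both sides at P = (-54.60, 35.30). Then |LP| = |P − L| = 65.02.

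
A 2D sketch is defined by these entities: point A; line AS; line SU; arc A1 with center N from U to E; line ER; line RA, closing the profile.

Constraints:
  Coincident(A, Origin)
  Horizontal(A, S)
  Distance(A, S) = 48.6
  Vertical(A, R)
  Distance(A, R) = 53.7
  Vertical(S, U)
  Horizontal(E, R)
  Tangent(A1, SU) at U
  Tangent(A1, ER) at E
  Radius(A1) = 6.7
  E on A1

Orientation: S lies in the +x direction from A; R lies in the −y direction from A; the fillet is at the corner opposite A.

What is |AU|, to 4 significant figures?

67.61

The virtual corner opposite A is at (48.60, -53.70). The tangent condition forces NU to be normal to SU and tangency of A1 to ER means the radius NE is perpendicular to ER, with radius 6.7, so the center N sits 6.7 in from both sides at N = (41.90, -47.00). That places the tangent points at U = (48.60, -47.00) on SU and E = (41.90, -53.70) on ER. Then |AU| = |U − A| = 67.61.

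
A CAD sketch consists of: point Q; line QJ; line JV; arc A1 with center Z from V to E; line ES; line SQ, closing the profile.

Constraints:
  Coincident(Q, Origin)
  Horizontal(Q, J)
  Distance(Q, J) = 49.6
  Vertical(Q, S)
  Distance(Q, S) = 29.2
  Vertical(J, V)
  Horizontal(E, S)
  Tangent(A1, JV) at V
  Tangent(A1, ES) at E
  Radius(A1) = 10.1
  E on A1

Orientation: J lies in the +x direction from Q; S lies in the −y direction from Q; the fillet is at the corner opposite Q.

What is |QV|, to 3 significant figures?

53.2

Q is at the origin; QJ is horizontal with |QJ| = 49.6 and J on the +x side, so J = (49.6, 0.00). Q and S share the same x with |QS| = 29.2 and S on the −y side, so S = (0.00, -29.2). The virtual corner opposite Q is at (49.6, -29.2). The tangent condition forces ZV to be normal to JV and A1 meets ES tangentially, so ZE is at right angles to ES, with radius 10.1, so the center Z sits 10.1 in from both sides at Z = (39.5, -19.1). That places the tangent points at V = (49.6, -19.1) on JV and E = (39.5, -29.2) on ES. Then |QV| = |V − Q| = 53.2.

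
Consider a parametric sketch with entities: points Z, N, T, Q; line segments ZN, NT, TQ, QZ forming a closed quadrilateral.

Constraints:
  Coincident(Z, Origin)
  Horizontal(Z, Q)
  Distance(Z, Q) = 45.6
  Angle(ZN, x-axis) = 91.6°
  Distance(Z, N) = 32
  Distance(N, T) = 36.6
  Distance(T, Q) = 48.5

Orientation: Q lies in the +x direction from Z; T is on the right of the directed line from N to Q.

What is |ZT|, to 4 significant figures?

5.299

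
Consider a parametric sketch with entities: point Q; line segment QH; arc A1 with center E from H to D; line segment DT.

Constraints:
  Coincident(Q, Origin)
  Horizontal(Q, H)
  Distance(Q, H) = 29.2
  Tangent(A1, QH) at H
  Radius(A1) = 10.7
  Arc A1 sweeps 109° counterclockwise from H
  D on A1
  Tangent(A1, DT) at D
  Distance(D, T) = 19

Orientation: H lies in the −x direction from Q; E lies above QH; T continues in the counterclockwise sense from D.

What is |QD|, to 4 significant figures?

23.78

Q is at the origin; Q and H share the same y with |QH| = 29.2 and H on the −x side, so H = (-29.20, 0.000). Tangency of A1 to QH means the radius EH is perpendicular to QH, so E = H + (0, 10.7) = (-29.20, 10.70). On A1, H sits at bearing -90° from E; a 109° counterclockwise sweep puts D at bearing 19°, so D = E + 10.7·(cos 19°, sin 19°) = (-19.08, 14.18). Then |QD| = |D − Q| = 23.78.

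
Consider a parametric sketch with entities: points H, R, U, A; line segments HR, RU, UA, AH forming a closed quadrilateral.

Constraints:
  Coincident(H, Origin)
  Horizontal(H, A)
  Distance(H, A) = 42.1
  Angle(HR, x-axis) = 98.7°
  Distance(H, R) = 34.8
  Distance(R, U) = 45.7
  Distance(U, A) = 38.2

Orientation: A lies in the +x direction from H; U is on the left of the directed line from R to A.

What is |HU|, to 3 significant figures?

55.5

Checks: |RU| = 45.70 ✓; |UA| = 38.20 ✓.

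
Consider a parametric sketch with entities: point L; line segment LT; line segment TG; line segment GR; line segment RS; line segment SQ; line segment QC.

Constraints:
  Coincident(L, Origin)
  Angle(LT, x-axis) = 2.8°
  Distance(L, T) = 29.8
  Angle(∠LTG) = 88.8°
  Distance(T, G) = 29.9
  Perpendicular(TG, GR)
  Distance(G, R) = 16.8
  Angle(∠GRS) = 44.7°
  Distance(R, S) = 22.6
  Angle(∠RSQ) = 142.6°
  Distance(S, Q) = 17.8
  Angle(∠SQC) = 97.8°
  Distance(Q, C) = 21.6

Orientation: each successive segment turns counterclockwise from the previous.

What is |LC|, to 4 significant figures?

61.33

∠RSQ = 142.6° gives SQ at -3.300° from the x-axis; with |SQ| = 17.8, Q = (45.82, 14.35). ∠SQC = 97.8° gives QC at 78.90° from the x-axis; with |QC| = 21.6, C = (49.98, 35.54). Then |LC| = |C − L| = 61.33.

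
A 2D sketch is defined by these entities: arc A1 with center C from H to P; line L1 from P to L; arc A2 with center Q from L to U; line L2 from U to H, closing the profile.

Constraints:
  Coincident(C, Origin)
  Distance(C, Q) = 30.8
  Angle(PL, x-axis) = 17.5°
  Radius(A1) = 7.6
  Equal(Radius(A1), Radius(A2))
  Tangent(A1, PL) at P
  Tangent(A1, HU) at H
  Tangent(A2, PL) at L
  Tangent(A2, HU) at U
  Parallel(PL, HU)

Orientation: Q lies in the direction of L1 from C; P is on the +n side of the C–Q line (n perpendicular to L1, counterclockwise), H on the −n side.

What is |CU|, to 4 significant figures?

31.72

The slot axis is L1's direction at 17.5°, so u = (cos 17.5°, sin 17.5°) = (0.9537, 0.3007) and n = (−sin 17.5°, cos 17.5°) = (-0.3007, 0.9537). C is at the origin and Q lies 30.8 along u from C, so Q = 30.8·u = (29.37, 9.262). Tangency of A1 to both parallel lines with radius 7.6 puts P and H at C ± 7.6·n: P = (-2.285, 7.248), H = (2.285, -7.248). Equal radii place L and U the same way about Q: L = Q + 7.6·n = (27.09, 16.51), U = Q − 7.6·n = (31.66, 2.013). Then |CU| = |U − C| = 31.72.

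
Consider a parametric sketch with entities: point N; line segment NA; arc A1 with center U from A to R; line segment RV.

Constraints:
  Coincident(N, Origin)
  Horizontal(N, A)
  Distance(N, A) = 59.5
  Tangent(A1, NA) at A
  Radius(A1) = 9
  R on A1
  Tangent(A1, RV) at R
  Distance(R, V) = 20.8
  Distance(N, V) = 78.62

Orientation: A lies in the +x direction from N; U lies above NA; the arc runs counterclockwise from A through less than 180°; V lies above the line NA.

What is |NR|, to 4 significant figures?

68.43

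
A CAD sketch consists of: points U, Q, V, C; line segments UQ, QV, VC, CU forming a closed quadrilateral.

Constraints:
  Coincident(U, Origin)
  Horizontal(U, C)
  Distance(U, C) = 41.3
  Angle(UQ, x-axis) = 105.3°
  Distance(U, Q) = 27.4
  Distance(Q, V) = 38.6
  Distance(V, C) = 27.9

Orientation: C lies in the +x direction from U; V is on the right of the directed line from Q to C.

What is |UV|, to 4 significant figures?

15.16

U is at the origin; U and C share the same y with |UC| = 41.3 and C in +x, so C = (41.3, 0). UQ runs at 105.3° with |UQ| = 27.4, so Q = (-7.230, 26.43). V is determined by |QV| = 38.6 and |VC| = 27.9 together: it lies at the intersection of circle(Q, 38.6) and circle(C, 27.9). With |QC| = 55.26, the foot of the radical line on QC is 34.07 from Q and the perpendicular offset is √(38.6² − 34.07²) = 18.15. Taking the right-of-QC solution: V = (14.01, -5.802).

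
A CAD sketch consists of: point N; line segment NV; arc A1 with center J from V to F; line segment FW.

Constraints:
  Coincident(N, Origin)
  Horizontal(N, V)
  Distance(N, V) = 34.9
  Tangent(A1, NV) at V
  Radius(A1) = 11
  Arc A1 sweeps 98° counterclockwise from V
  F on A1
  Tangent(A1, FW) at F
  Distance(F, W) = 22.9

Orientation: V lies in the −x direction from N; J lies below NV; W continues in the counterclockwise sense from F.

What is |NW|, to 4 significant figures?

55.27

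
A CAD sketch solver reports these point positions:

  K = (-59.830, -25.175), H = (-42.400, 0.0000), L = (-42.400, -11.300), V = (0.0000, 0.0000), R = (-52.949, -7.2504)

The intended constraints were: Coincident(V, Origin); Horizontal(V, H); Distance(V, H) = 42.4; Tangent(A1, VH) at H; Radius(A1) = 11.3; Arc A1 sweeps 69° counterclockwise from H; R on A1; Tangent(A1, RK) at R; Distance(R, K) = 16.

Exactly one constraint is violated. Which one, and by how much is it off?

Distance(R, K) = 16 — off by 3.20.

V = (0.00, 0.00) ✓; V.y = 0.00, H.y = 0.00 ✓; |VH| = 42.40 ✓; ∠(LH, HV) = 90.00° ✓; |LH| = 11.30 ✓; bearing(L→R) − bearing(L→H) = 69.00° ✓; |LR| = 11.30 ✓; ∠(LR, RK) = 90.00° ✓; |RK| = 19.20 ✗.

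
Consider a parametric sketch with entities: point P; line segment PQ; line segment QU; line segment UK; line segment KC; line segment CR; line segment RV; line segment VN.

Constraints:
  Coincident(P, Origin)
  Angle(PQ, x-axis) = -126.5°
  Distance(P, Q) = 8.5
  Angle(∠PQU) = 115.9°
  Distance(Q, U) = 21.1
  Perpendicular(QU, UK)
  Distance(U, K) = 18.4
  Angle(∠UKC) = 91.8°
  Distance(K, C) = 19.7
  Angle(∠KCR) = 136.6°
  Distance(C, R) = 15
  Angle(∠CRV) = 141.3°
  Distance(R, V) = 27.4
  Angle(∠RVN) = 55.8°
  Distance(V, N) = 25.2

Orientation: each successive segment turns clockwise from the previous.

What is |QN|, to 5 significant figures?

11.340

P is at the origin; PQ runs at -126.5° with length 8.5, so Q = (-5.0560, -6.8328). ∠PQU = 115.9° gives QU at 169.40° from the x-axis; with |QU| = 21.1, U = (-25.796, -2.9514). The perpendicularity gives UK at right angles to QU, so UK runs at 79.400°; with |UK| = 18.4, K = (-22.411, 15.135). ∠UKC = 91.8° gives KC at -8.8000° from the x-axis; with |KC| = 19.7, C = (-2.9431, 12.121). ∠KCR = 136.6° gives CR at -52.200° from the x-axis; with |CR| = 15.0, R = (6.2505, 0.26845). ∠CRV = 141.3° gives RV at -90.900° from the x-axis; with |RV| = 27.4, V = (5.8201, -27.128). ∠RVN = 55.8° gives VN at 144.90° from the x-axis; with |VN| = 25.2, N = (-14.797, -12.638). Then |QN| = |N − Q| = 11.340.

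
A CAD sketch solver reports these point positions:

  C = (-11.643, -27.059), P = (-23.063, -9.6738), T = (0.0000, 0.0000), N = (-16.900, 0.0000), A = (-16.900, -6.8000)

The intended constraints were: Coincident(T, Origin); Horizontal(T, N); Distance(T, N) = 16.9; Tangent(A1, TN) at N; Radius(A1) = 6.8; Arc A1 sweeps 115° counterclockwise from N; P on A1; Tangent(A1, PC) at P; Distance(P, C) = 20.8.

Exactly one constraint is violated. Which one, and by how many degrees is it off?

Tangent(A1, PC) at P — off by 8.30°.

T = (0.00, 0.00) ✓; T.y = 0.00, N.y = 0.00 ✓; |TN| = 16.90 ✓; ∠(AN, NT) = 90.00° ✓; |AN| = 6.800 ✓; bearing(A→P) − bearing(A→N) = 115.0° ✓; |AP| = 6.800 ✓; ∠(AP, PC) = 81.70° ✗; |PC| = 20.80 ✓.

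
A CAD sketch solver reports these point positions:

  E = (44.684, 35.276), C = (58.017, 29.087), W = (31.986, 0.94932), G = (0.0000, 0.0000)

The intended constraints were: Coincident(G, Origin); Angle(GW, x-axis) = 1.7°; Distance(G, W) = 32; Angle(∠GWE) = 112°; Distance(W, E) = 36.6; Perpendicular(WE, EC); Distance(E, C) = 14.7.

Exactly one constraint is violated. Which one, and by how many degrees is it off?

Perpendicular(WE, EC) — off by 4.60°.

G = (0.00, 0.00) ✓; GW at 1.700° ✓; |GW| = 32.00 ✓; ∠GWE = 112.0° ✓; |WE| = 36.60 ✓; ∠(WE, EC) = 94.60° ✗; |EC| = 14.70 ✓.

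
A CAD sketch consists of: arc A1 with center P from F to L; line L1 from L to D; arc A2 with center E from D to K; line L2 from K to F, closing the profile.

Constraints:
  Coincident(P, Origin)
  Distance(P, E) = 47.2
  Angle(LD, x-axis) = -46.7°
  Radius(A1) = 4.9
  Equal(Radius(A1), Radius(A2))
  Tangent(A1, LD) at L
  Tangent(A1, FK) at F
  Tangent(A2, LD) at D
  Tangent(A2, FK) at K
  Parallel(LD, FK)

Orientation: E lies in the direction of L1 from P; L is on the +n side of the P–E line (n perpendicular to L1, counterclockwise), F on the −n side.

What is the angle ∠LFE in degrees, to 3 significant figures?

84.1°

The slot axis is L1's direction at -46.7°, so u = (cos -46.7°, sin -46.7°) = (0.686, -0.728) and n = (−sin -46.7°, cos -46.7°) = (0.728, 0.686). P is at the origin and E lies 47.2 along u from P, so E = 47.2·u = (32.4, -34.4). Tangency of A1 to both parallel lines with radius 4.9 puts L and F at P ± 4.9·n: L = (3.57, 3.36), F = (-3.57, -3.36). Then cos ∠LFE = FL·FE / (|FL||FE|), giving 84.1°.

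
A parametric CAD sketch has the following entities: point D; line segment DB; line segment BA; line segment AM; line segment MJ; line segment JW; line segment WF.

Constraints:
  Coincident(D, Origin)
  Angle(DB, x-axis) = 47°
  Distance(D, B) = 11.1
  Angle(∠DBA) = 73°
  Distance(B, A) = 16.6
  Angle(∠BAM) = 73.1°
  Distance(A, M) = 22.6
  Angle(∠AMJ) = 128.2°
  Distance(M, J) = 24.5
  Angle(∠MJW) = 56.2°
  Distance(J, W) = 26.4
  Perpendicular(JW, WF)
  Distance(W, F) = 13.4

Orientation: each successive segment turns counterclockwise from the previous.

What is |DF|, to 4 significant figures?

4.047

D is at the origin; DB runs at 47.0° with length 11.1, so B = (7.570, 8.118). ∠DBA = 73.0° gives BA at 154.0° from the x-axis; with |BA| = 16.6, A = (-7.350, 15.39). ∠BAM = 73.1° gives AM at -99.10° from the x-axis; with |AM| = 22.6, M = (-10.92, -6.921). ∠AMJ = 128.2° gives MJ at -47.30° from the x-axis; with |MJ| = 24.5, J = (5.691, -24.93). ∠MJW = 56.2° gives JW at 76.50° from the x-axis; with |JW| = 26.4, W = (11.85, 0.7446). JW ⟂ WF, so WF runs at 166.5°; with |WF| = 13.4, F = (-1.176, 3.873). Then |DF| = |F − D| = 4.047.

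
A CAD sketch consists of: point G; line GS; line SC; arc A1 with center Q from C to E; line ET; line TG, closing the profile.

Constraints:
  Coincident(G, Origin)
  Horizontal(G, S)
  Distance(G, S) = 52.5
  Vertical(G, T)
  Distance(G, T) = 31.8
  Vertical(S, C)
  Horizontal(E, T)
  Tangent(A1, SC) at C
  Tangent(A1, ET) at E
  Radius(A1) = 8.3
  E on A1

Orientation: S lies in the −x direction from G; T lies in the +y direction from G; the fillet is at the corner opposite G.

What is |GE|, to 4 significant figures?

54.45

G is at the origin; GS is horizontal with |GS| = 52.5 and S on the −x side, so S = (-52.50, 0.000). GT is vertical with |GT| = 31.8 and T on the +y side, so T = (0.000, 31.80). The virtual corner opposite G is at (-52.50, 31.80). Tangency of A1 to SC means the radius QC is perpendicular to SC and A1 meets ET tangentially, so QE is at right angles to ET, with radius 8.3, so the center Q sits 8.3 in from both sides at Q = (-44.20, 23.50). That places the tangent points at C = (-52.50, 23.50) on SC and E = (-44.20, 31.80) on ET. Then |GE| = |E − G| = 54.45.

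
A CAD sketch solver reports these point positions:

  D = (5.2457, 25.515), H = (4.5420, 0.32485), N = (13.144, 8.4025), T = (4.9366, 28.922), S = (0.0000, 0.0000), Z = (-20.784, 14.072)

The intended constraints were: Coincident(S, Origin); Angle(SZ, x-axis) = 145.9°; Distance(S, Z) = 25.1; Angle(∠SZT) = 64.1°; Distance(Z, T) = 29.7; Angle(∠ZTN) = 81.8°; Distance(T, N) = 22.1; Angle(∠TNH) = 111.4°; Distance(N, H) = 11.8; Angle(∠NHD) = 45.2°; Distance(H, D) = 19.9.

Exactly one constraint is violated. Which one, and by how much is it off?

Distance(H, D) = 19.9 — off by 5.30.

S = (0.00, 0.00) ✓; SZ at 145.9° ✓; |SZ| = 25.10 ✓; ∠SZT = 64.10° ✓; |ZT| = 29.70 ✓; ∠ZTN = 81.80° ✓; |TN| = 22.10 ✓; ∠TNH = 111.4° ✓; |NH| = 11.80 ✓; ∠NHD = 45.20° ✓; |HD| = 25.20 ✗.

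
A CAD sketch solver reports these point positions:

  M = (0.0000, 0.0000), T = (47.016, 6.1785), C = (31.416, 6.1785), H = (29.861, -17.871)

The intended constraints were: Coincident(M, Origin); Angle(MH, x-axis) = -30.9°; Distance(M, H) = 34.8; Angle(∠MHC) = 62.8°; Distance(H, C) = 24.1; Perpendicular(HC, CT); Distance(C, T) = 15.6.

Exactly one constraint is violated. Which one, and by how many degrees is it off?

Perpendicular(HC, CT) — off by 3.70°.

M = (0.00, 0.00) ✓; MH at -30.90° ✓; |MH| = 34.80 ✓; ∠MHC = 62.80° ✓; |HC| = 24.10 ✓; ∠(HC, CT) = 86.30° ✗; |CT| = 15.60 ✓.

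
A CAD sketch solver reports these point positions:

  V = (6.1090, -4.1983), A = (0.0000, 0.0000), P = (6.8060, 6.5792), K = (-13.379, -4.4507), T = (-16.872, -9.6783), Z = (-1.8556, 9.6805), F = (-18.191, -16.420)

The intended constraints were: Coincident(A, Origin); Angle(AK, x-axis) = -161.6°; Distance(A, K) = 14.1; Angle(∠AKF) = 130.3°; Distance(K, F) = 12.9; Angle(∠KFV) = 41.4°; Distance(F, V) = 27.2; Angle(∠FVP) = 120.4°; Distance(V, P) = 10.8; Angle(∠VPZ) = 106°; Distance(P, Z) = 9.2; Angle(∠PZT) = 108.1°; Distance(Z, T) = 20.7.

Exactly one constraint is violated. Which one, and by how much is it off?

Distance(Z, T) = 20.7 — off by 3.80.

A = (0.00, 0.00) ✓; AK at -161.6° ✓; |AK| = 14.10 ✓; ∠AKF = 130.3° ✓; |KF| = 12.90 ✓; ∠KFV = 41.40° ✓; |FV| = 27.20 ✓; ∠FVP = 120.4° ✓; |VP| = 10.80 ✓; ∠VPZ = 106.0° ✓; |PZ| = 9.200 ✓; ∠PZT = 108.1° ✓; |ZT| = 24.50 ✗.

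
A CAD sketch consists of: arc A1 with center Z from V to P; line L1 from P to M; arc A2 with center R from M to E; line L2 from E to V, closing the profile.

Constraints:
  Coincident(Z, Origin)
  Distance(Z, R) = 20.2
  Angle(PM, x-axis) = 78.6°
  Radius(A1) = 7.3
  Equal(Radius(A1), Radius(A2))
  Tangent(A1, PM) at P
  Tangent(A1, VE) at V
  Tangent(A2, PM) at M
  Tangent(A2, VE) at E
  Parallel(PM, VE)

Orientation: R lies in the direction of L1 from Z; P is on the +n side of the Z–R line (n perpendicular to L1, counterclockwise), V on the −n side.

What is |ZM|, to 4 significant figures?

21.48

The slot axis is L1's direction at 78.6°, so u = (cos 78.6°, sin 78.6°) = (0.1977, 0.9803) and n = (−sin 78.6°, cos 78.6°) = (-0.9803, 0.1977). Z is at the origin and R lies 20.2 along u from Z, so R = 20.2·u = (3.993, 19.80). Tangency of A1 to both parallel lines with radius 7.3 puts P and V at Z ± 7.3·n: P = (-7.156, 1.443), V = (7.156, -1.443). Equal radii place M and E the same way about R: M = R + 7.3·n = (-3.163, 21.24), E = R − 7.3·n = (11.15, 18.36). Then |ZM| = |M − Z| = 21.48.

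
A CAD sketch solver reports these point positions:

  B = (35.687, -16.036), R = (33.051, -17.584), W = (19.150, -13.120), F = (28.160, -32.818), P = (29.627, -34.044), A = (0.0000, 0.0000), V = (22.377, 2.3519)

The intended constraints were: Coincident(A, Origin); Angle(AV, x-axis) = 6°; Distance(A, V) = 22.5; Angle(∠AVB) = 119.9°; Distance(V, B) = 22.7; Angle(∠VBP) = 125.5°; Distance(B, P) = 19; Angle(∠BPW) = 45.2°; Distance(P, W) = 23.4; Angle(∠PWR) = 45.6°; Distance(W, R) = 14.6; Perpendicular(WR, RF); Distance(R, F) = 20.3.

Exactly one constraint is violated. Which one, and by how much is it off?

Distance(R, F) = 20.3 — off by 4.30.

A = (0.00, 0.00) ✓; AV at 6.000° ✓; |AV| = 22.50 ✓; ∠AVB = 119.9° ✓; |VB| = 22.70 ✓; ∠VBP = 125.5° ✓; |BP| = 19.00 ✓; ∠BPW = 45.20° ✓; |PW| = 23.40 ✓; ∠PWR = 45.60° ✓; |WR| = 14.60 ✓; ∠(WR, RF) = 90.00° ✓; |RF| = 16.00 ✗.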